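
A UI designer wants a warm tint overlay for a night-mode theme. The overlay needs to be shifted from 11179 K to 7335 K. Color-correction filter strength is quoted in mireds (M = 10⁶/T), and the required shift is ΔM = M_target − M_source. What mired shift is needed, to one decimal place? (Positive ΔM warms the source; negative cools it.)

M_source = 10⁶/11179 = 89.453; M_target = 10⁶/7335 = 136.333.
ΔM = 136.333 − 89.453 = 46.879 → +46.9 mireds, a warming shift.

+46.9 mireds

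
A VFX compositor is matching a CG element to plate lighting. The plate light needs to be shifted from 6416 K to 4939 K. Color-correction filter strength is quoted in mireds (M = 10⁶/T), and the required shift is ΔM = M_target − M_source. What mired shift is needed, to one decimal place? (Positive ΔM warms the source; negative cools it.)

M_source = 10⁶/6416 = 155.860; M_target = 10⁶/4939 = 202.470.
ΔM = 202.470 − 155.860 = 46.610 → +46.6 mireds, a warming shift.

+46.6 mireds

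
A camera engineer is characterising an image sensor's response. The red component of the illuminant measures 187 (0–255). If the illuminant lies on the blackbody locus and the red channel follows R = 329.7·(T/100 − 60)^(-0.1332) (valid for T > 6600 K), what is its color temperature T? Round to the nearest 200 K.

(t − 60)^(-0.1332) = 187/329.7 = 0.56718.
t − 60 = 0.56718^(1/-0.1332) = 0.56718^(-7.508) = 70.620, so t = 130.620.
T = 100·t = 13062 K → 13000 K to the nearest 200 K.

13000 K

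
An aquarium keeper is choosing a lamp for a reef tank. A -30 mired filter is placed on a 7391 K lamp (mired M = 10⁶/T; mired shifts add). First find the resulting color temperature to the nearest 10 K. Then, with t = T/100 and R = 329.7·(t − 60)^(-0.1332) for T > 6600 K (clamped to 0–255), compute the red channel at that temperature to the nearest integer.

M_in = 10⁶/7391 = 135.30; M_out = 135.30 + (-30) = 105.30.
T_out = 10⁶/105.30 = 9496.7 K → 9500 K; t = 95.
R = 329.7·(95 − 60)^(-0.1332) = 329.7·35^(-0.1332) = 329.7·0.62277 = 205.328.
Rounded: 205.

205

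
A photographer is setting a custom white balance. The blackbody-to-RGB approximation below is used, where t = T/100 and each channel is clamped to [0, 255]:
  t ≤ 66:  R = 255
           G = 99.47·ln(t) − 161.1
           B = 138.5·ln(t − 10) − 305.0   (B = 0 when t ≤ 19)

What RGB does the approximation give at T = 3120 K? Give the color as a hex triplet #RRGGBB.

t = 3120/100 = 31.2; the t ≤ 66 branch applies.
R = 255 by definition for t ≤ 66.
G = 99.47·ln 31.2 − 161.1 = 99.47·3.4404 − 161.1 = 181.118.
B = 138.5·ln(31.2 − 10) − 305.0 = 138.5·ln 21.2 − 305.0 = 138.5·3.0540 − 305.0 = 117.979.
Rounded: (255, 181, 118).
In hex: #FFB576.

#FFB576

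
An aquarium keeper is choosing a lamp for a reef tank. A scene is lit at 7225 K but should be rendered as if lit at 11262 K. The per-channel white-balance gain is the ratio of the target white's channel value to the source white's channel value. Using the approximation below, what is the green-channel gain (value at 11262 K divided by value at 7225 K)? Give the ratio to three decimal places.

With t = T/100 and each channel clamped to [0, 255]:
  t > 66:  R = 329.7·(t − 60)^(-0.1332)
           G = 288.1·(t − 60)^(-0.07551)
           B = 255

0.896

At 7225 K (t = 72.25):
  G = 288.1·(72.25 − 60)^(-0.07551) = 288.1·12.25^(-0.07551) = 288.1·0.82763 = 238.439.
At 11262 K (t = 112.62):
  G = 288.1·(112.62 − 60)^(-0.07551) = 288.1·52.62^(-0.07551) = 288.1·0.74137 = 213.589.
Gain = 213.589 / 238.439 = 0.8958 → 0.896.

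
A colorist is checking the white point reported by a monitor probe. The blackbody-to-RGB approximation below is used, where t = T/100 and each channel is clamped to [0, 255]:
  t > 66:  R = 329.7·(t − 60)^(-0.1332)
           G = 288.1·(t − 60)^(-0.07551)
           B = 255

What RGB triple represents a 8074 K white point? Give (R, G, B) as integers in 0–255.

t = 8074/100 = 80.74; the t > 66 branch applies.
R = 329.7·(80.74 − 60)^(-0.1332) = 329.7·20.74^(-0.1332) = 329.7·0.66773 = 220.151.
G = 288.1·(80.74 − 60)^(-0.07551) = 288.1·20.74^(-0.07551) = 288.1·0.79537 = 229.145.
B = 255 by definition for t > 66.
Rounded: (220, 229, 255).

(220, 229, 255)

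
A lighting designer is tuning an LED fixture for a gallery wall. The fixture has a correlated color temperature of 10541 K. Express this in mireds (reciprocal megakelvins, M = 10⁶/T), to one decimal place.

94.9 mireds

M = 10⁶ / 10541 = 94.868 → 94.9 mireds.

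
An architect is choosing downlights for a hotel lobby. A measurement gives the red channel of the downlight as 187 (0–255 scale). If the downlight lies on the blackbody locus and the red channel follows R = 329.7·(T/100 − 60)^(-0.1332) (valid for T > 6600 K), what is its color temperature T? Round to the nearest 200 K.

13000 K

(t − 60)^(-0.1332) = 187/329.7 = 0.56718.
t − 60 = 0.56718^(1/-0.1332) = 0.56718^(-7.508) = 70.620, so t = 130.620.
T = 100·t = 13062 K → 13000 K to the nearest 200 K.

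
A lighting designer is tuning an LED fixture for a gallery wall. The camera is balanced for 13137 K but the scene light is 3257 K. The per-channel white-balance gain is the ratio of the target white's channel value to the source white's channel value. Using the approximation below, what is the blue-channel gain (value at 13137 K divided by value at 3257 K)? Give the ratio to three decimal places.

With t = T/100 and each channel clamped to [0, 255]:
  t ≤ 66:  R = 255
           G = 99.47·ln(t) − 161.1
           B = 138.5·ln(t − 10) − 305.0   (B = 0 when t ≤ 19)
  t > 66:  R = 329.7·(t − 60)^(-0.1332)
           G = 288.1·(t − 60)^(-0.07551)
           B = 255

2.013

At 3257 K (t = 32.57):
  B = 138.5·ln(32.57 − 10) − 305.0 = 138.5·ln 22.57 − 305.0 = 138.5·3.1166 − 305.0 = 126.652.
At 13137 K (t = 131.37):
  B = 255 by definition for t > 66.
Gain = 255.000 / 126.652 = 2.0134 → 2.013.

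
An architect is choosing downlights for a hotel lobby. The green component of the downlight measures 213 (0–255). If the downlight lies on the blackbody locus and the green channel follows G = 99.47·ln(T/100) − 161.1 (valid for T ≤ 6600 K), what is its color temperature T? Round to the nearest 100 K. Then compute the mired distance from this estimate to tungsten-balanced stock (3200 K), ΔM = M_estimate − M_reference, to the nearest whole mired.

-80 mireds

ln t = (213 + 161.1) / 99.47 = 3.7609.
t = e^3.7609 = 42.989.
T = 100·t = 4299 K → 4300 K to the nearest 100 K.
M_estimate = 10⁶/4300 = 232.56; M_reference = 10⁶/3200 = 312.50.
ΔM = 232.56 − 312.50 = -79.94 → -80 mireds.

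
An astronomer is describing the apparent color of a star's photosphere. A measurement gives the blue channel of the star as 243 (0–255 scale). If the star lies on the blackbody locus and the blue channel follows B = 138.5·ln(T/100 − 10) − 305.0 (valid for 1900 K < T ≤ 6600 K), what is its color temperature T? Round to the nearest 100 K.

6200 K

ln(t − 10) = (243 + 305.0) / 138.5 = 3.9567.
t − 10 = e^3.9567 = 52.283, so t = 62.283.
T = 100·t = 6228 K → 6200 K to the nearest 100 K.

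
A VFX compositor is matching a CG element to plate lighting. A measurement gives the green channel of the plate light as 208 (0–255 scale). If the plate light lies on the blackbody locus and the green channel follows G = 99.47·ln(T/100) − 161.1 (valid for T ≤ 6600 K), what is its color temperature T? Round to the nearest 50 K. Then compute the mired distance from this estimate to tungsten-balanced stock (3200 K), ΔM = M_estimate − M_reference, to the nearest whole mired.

ln t = (208 + 161.1) / 99.47 = 3.7107.
t = e^3.7107 = 40.881.
T = 100·t = 4088 K → 4100 K to the nearest 50 K.
M_estimate = 10⁶/4100 = 243.90; M_reference = 10⁶/3200 = 312.50.
ΔM = 243.90 − 312.50 = -68.60 → -69 mireds.

-69 mireds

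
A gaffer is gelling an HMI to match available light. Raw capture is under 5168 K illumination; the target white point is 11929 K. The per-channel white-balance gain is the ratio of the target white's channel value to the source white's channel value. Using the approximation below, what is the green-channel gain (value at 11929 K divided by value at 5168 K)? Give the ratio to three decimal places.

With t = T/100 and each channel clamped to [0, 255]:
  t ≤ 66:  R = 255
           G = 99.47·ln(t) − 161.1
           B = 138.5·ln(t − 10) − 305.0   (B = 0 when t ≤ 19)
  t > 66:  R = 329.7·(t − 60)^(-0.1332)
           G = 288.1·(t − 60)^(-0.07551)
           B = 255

0.915

At 5168 K (t = 51.68):
  G = 99.47·ln 51.68 − 161.1 = 99.47·3.9451 − 161.1 = 231.316.
At 11929 K (t = 119.29):
  G = 288.1·(119.29 − 60)^(-0.07551) = 288.1·59.29^(-0.07551) = 288.1·0.73472 = 211.673.
Gain = 211.673 / 231.316 = 0.9151 → 0.915.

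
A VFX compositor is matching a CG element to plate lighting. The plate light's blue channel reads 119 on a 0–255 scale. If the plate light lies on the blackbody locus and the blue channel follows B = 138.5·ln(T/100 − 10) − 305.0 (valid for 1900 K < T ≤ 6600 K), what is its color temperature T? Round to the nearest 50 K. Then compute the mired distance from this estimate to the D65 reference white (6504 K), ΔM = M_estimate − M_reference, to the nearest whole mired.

ln(t − 10) = (119 + 305.0) / 138.5 = 3.0614.
t − 10 = e^3.0614 = 21.357, so t = 31.357.
T = 100·t = 3136 K → 3150 K to the nearest 50 K.
M_estimate = 10⁶/3150 = 317.46; M_reference = 10⁶/6504 = 153.75.
ΔM = 317.46 − 153.75 = 163.71 → +164 mireds.

+164 mireds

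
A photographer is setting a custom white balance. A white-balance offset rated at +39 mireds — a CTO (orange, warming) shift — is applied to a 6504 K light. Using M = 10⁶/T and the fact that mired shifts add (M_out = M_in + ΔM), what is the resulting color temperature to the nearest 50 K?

M_in = 10⁶/6504 = 153.75 mireds.
M_out = 153.75 + (+39) = 192.75 mireds.
T_out = 10⁶/192.75 = 5188.0 K → 5200 K.

5200 K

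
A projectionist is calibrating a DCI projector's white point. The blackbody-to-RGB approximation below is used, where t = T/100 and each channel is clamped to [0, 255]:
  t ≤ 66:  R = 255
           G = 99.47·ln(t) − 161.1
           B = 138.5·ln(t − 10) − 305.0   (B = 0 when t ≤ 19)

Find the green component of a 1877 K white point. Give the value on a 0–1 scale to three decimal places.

t = 1877/100 = 18.77; the t ≤ 66 branch applies.
G = 99.47·ln 18.77 − 161.1 = 99.47·2.9323 − 161.1 = 130.572.
On a 0–1 scale: 130.572/255 = 0.5120 → 0.512.

0.512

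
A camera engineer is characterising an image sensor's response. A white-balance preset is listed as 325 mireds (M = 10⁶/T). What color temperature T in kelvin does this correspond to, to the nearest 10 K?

3080 K

T = 10⁶ / 325 = 3076.92 K → 3080 K.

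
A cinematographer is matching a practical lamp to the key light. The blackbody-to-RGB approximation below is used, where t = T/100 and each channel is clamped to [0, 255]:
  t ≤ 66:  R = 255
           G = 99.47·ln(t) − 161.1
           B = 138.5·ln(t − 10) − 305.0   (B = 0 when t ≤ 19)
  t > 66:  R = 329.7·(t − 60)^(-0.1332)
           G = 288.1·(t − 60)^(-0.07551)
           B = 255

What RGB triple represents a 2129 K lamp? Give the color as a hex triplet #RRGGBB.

t = 2129/100 = 21.29; the t ≤ 66 branch applies.
R = 255 by definition for t ≤ 66.
G = 99.47·ln 21.29 − 161.1 = 99.47·3.0582 − 161.1 = 143.103.
B = 138.5·ln(21.29 − 10) − 305.0 = 138.5·ln 11.29 − 305.0 = 138.5·2.4239 − 305.0 = 30.713.
Rounded: (255, 143, 31).
In hex: #FF8F1F.

#FF8F1F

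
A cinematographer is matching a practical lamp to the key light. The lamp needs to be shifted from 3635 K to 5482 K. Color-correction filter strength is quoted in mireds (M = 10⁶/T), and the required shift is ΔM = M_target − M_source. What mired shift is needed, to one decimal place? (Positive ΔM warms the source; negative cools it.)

M_source = 10⁶/3635 = 275.103; M_target = 10⁶/5482 = 182.415.
ΔM = 182.415 − 275.103 = -92.688 → -92.7 mireds, a cooling shift.

-92.7 mireds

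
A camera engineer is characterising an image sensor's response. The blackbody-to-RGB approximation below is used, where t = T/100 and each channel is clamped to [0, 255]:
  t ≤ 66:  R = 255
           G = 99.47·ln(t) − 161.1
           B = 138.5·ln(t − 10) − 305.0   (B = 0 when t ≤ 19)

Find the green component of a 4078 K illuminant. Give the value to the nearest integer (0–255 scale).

208

t = 4078/100 = 40.78; the t ≤ 66 branch applies.
G = 99.47·ln 40.78 − 161.1 = 99.47·3.7082 − 161.1 = 207.754.
Rounded: 208.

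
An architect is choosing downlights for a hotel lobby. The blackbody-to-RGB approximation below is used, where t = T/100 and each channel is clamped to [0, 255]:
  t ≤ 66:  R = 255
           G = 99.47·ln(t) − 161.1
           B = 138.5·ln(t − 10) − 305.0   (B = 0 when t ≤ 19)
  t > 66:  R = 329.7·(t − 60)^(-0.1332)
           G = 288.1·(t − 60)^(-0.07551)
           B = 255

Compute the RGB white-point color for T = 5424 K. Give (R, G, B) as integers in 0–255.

t = 5424/100 = 54.24; the t ≤ 66 branch applies.
R = 255 by definition for t ≤ 66.
G = 99.47·ln 54.24 − 161.1 = 99.47·3.9934 − 161.1 = 236.125.
B = 138.5·ln(54.24 − 10) − 305.0 = 138.5·ln 44.24 − 305.0 = 138.5·3.7896 − 305.0 = 219.864.
Rounded: (255, 236, 220).

(255, 236, 220)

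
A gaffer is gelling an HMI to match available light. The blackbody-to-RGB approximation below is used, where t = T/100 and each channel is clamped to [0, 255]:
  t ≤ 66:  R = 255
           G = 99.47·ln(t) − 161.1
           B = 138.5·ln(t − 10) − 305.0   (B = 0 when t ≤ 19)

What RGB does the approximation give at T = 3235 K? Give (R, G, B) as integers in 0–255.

t = 3235/100 = 32.35; the t ≤ 66 branch applies.
R = 255 by definition for t ≤ 66.
G = 99.47·ln 32.35 − 161.1 = 99.47·3.4766 − 161.1 = 184.719.
B = 138.5·ln(32.35 − 10) − 305.0 = 138.5·ln 22.35 − 305.0 = 138.5·3.1068 − 305.0 = 125.295.
Rounded: (255, 185, 125).

(255, 185, 125)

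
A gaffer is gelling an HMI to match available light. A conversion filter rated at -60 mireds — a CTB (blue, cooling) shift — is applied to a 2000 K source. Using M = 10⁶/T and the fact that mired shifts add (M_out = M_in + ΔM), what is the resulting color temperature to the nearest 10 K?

2270 K

M_in = 10⁶/2000 = 500.00 mireds.
M_out = 500.00 + (-60) = 440.00 mireds.
T_out = 10⁶/440.00 = 2272.7 K → 2270 K.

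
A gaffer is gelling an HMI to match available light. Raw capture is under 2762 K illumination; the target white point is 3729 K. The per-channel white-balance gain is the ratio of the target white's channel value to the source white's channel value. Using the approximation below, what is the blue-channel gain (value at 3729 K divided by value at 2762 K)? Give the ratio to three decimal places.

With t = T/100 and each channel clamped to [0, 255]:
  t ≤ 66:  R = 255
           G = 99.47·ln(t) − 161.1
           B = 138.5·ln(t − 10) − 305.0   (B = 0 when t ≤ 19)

At 2762 K (t = 27.62):
  B = 138.5·ln(27.62 − 10) − 305.0 = 138.5·ln 17.62 − 305.0 = 138.5·2.8690 − 305.0 = 92.361.
At 3729 K (t = 37.29):
  B = 138.5·ln(37.29 − 10) − 305.0 = 138.5·ln 27.29 − 305.0 = 138.5·3.3065 − 305.0 = 152.953.
Gain = 152.953 / 92.361 = 1.6560 → 1.656.

1.656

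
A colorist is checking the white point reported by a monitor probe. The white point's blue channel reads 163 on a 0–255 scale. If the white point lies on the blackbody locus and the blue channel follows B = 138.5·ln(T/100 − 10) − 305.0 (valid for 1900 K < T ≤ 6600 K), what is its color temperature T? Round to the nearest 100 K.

3900 K

ln(t − 10) = (163 + 305.0) / 138.5 = 3.3791.
t − 10 = e^3.3791 = 29.343, so t = 39.343.
T = 100·t = 3934 K → 3900 K to the nearest 100 K.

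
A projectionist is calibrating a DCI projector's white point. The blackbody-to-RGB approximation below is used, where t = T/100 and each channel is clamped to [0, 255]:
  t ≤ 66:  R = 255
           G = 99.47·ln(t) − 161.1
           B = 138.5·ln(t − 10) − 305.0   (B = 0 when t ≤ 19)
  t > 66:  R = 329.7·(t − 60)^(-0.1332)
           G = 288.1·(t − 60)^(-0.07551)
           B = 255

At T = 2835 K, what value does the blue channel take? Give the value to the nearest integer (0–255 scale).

t = 2835/100 = 28.35; the t ≤ 66 branch applies.
B = 138.5·ln(28.35 − 10) − 305.0 = 138.5·ln 18.35 − 305.0 = 138.5·2.9096 − 305.0 = 97.984.
Rounded: 98.

98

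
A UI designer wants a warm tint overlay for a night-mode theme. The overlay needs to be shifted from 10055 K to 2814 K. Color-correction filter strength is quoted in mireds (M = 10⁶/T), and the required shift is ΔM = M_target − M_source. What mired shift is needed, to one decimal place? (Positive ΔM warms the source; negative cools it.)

M_source = 10⁶/10055 = 99.453; M_target = 10⁶/2814 = 355.366.
ΔM = 355.366 − 99.453 = 255.913 → +255.9 mireds, a warming shift.

+255.9 mireds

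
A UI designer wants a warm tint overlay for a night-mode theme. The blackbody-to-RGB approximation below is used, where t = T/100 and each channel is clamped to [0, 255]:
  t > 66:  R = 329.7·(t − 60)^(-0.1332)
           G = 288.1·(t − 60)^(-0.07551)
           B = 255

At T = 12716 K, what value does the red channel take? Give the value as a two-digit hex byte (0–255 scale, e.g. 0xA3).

0xBC

t = 12716/100 = 127.16; the t > 66 branch applies.
R = 329.7·(127.16 − 60)^(-0.1332) = 329.7·67.16^(-0.1332) = 329.7·0.57099 = 188.256.
Rounded: 188; in hex, 0xBC.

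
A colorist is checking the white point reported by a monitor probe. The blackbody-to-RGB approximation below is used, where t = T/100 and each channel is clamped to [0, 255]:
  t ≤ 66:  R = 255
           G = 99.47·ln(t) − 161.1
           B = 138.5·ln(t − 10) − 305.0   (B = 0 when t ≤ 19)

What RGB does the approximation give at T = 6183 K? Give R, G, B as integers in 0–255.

t = 6183/100 = 61.83; the t ≤ 66 branch applies.
R = 255 by definition for t ≤ 66.
G = 99.47·ln 61.83 − 161.1 = 99.47·4.1244 − 161.1 = 249.153.
B = 138.5·ln(61.83 − 10) − 305.0 = 138.5·ln 51.83 − 305.0 = 138.5·3.9480 − 305.0 = 241.794.
Rounded: (255, 249, 242).

R=255, G=249, B=242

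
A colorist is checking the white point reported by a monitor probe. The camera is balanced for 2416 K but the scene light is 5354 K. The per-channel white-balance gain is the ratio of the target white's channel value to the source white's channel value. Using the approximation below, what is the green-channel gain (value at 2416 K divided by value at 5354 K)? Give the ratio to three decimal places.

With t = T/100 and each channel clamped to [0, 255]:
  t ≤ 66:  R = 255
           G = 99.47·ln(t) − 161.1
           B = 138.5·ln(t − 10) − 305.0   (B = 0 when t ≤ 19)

At 5354 K (t = 53.54):
  G = 99.47·ln 53.54 − 161.1 = 99.47·3.9804 − 161.1 = 234.833.
At 2416 K (t = 24.16):
  G = 99.47·ln 24.16 − 161.1 = 99.47·3.1847 − 161.1 = 155.682.
Gain = 155.682 / 234.833 = 0.6629 → 0.663.

0.663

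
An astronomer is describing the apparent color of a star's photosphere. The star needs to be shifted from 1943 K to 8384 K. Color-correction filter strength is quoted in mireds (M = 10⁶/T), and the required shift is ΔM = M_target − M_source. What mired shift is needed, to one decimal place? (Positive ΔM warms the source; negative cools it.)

M_source = 10⁶/1943 = 514.668; M_target = 10⁶/8384 = 119.275.
ΔM = 119.275 − 514.668 = -395.393 → -395.4 mireds, a cooling shift.

-395.4 mireds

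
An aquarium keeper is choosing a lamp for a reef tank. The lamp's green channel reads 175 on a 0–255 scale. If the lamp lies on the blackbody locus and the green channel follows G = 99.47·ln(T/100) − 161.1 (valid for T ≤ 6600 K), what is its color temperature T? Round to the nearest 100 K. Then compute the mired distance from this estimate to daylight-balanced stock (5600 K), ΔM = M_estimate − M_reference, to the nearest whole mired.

+166 mireds

ln t = (175 + 161.1) / 99.47 = 3.3789.
t = e^3.3789 = 29.339.
T = 100·t = 2934 K → 2900 K to the nearest 100 K.
M_estimate = 10⁶/2900 = 344.83; M_reference = 10⁶/5600 = 178.57.
ΔM = 344.83 − 178.57 = 166.26 → +166 mireds.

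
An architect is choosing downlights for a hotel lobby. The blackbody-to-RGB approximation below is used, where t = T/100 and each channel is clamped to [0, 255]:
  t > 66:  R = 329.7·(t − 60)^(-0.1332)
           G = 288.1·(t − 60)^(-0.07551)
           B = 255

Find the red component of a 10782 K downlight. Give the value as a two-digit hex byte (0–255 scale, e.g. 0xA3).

0xC5

t = 10782/100 = 107.82; the t > 66 branch applies.
R = 329.7·(107.82 − 60)^(-0.1332) = 329.7·47.82^(-0.1332) = 329.7·0.59741 = 196.968.
Rounded: 197; in hex, 0xC5.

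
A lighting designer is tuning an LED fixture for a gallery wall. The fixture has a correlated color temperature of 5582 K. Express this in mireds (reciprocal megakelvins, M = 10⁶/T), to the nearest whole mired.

179 mireds

M = 10⁶ / 5582 = 179.147 → 179 mireds.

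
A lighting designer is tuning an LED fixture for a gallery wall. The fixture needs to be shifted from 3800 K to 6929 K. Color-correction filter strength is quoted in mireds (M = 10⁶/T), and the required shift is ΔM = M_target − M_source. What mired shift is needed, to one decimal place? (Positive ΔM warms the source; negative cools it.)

-118.8 mireds

M_source = 10⁶/3800 = 263.158; M_target = 10⁶/6929 = 144.321.
ΔM = 144.321 − 263.158 = -118.837 → -118.8 mireds, a cooling shift.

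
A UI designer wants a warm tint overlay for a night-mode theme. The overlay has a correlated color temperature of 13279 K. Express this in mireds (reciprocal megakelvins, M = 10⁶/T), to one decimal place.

M = 10⁶ / 13279 = 75.307 → 75.3 mireds.

75.3 mireds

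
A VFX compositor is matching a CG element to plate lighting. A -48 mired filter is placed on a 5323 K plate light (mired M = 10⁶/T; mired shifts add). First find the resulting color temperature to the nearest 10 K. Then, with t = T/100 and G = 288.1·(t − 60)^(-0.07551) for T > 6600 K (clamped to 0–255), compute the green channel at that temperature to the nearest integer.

M_in = 10⁶/5323 = 187.86; M_out = 187.86 + (-48) = 139.86.
T_out = 10⁶/139.86 = 7149.8 K → 7150 K; t = 71.5.
G = 288.1·(71.5 − 60)^(-0.07551) = 288.1·11.5^(-0.07551) = 288.1·0.83159 = 239.580.
Rounded: 240.

240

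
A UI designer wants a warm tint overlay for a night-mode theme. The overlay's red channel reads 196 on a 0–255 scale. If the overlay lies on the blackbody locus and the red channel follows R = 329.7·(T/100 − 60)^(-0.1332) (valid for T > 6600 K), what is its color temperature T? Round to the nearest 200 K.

(t − 60)^(-0.1332) = 196/329.7 = 0.59448.
t − 60 = 0.59448^(1/-0.1332) = 0.59448^(-7.508) = 49.621, so t = 109.621.
T = 100·t = 10962 K → 11000 K to the nearest 200 K.

11000 K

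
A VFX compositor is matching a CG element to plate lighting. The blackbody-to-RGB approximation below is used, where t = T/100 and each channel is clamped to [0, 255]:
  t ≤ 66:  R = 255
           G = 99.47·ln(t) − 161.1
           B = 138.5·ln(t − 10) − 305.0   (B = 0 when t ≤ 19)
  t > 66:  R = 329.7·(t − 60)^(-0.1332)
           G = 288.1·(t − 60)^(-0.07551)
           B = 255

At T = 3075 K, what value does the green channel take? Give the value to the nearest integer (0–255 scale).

180

t = 3075/100 = 30.75; the t ≤ 66 branch applies.
G = 99.47·ln 30.75 − 161.1 = 99.47·3.4259 − 161.1 = 179.673.
Rounded: 180.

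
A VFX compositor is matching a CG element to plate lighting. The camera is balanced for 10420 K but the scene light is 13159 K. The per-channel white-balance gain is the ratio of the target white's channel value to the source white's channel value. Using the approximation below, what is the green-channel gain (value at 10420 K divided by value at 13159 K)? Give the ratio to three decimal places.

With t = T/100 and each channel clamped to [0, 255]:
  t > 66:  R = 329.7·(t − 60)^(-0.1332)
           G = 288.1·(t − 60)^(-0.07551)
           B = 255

1.037

At 13159 K (t = 131.59):
  G = 288.1·(131.59 − 60)^(-0.07551) = 288.1·71.59^(-0.07551) = 288.1·0.72434 = 208.681.
At 10420 K (t = 104.2):
  G = 288.1·(104.2 − 60)^(-0.07551) = 288.1·44.2^(-0.07551) = 288.1·0.75120 = 216.420.
Gain = 216.420 / 208.681 = 1.0371 → 1.037.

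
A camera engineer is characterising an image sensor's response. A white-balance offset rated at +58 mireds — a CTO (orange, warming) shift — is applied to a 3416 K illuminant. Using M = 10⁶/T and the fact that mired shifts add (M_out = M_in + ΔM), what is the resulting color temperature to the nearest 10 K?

M_in = 10⁶/3416 = 292.74 mireds.
M_out = 292.74 + (+58) = 350.74 mireds.
T_out = 10⁶/350.74 = 2851.1 K → 2850 K.

2850 K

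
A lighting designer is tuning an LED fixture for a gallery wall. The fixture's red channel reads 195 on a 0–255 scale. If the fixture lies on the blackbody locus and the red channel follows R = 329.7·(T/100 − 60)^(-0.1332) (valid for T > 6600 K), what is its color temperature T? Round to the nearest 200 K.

11200 K

(t − 60)^(-0.1332) = 195/329.7 = 0.59145.
t − 60 = 0.59145^(1/-0.1332) = 0.59145^(-7.508) = 51.564, so t = 111.564.
T = 100·t = 11156 K → 11200 K to the nearest 200 K.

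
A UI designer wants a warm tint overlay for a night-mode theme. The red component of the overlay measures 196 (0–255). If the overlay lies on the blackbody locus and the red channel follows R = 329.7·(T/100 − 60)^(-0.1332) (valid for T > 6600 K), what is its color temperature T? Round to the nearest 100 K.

(t − 60)^(-0.1332) = 196/329.7 = 0.59448.
t − 60 = 0.59448^(1/-0.1332) = 0.59448^(-7.508) = 49.621, so t = 109.621.
T = 100·t = 10962 K → 11000 K to the nearest 100 K.

11000 K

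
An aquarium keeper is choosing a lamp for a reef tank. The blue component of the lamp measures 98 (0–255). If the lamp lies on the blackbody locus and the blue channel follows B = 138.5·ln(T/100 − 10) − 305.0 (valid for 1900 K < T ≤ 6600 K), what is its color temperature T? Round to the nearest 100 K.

ln(t − 10) = (98 + 305.0) / 138.5 = 2.9097.
t − 10 = e^2.9097 = 18.352, so t = 28.352.
T = 100·t = 2835 K → 2800 K to the nearest 100 K.

2800 K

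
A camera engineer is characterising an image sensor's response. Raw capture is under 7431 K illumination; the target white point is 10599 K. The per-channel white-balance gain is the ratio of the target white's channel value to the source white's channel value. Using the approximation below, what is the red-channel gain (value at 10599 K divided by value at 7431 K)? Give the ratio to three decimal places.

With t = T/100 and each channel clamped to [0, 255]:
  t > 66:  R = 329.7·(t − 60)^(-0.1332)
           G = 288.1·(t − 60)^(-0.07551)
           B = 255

At 7431 K (t = 74.31):
  R = 329.7·(74.31 − 60)^(-0.1332) = 329.7·14.31^(-0.1332) = 329.7·0.70157 = 231.306.
At 10599 K (t = 105.99):
  R = 329.7·(105.99 − 60)^(-0.1332) = 329.7·45.99^(-0.1332) = 329.7·0.60053 = 197.994.
Gain = 197.994 / 231.306 = 0.8560 → 0.856.

0.856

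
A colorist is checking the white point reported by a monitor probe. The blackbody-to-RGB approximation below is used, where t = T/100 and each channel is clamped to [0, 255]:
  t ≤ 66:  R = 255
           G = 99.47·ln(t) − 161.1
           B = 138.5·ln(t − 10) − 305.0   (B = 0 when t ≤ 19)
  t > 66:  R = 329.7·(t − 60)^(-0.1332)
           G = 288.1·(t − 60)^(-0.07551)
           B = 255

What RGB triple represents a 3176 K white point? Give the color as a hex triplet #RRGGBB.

#FFB77A

t = 3176/100 = 31.76; the t ≤ 66 branch applies.
R = 255 by definition for t ≤ 66.
G = 99.47·ln 31.76 − 161.1 = 99.47·3.4582 − 161.1 = 182.888.
B = 138.5·ln(31.76 − 10) − 305.0 = 138.5·ln 21.76 − 305.0 = 138.5·3.0801 − 305.0 = 121.590.
Rounded: (255, 183, 122).
In hex: #FFB77A.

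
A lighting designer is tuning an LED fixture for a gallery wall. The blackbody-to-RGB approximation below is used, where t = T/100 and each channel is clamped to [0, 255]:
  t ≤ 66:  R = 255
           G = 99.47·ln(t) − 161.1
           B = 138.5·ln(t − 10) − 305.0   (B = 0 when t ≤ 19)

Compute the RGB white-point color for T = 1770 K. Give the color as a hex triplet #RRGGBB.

t = 1770/100 = 17.7; the t ≤ 66 branch applies.
R = 255 by definition for t ≤ 66.
G = 99.47·ln 17.7 − 161.1 = 99.47·2.8736 − 161.1 = 124.733.
t = 17.7 ≤ 19, so B = 0.
Rounded: (255, 125, 0).
In hex: #FF7D00.

#FF7D00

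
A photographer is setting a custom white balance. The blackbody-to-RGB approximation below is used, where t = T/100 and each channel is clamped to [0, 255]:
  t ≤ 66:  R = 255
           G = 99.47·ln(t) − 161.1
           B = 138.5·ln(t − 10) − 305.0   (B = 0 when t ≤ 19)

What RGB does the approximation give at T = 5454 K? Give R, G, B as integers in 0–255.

R=255, G=237, B=221

t = 5454/100 = 54.54; the t ≤ 66 branch applies.
R = 255 by definition for t ≤ 66.
G = 99.47·ln 54.54 − 161.1 = 99.47·3.9989 − 161.1 = 236.674.
B = 138.5·ln(54.54 − 10) − 305.0 = 138.5·ln 44.54 − 305.0 = 138.5·3.7964 − 305.0 = 220.800.
Rounded: (255, 237, 221).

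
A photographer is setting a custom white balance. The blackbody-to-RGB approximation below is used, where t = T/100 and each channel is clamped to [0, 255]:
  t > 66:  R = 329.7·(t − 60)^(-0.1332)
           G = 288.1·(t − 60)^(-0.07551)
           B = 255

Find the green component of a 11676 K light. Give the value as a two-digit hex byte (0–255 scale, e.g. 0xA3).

0xD4

t = 11676/100 = 116.76; the t > 66 branch applies.
G = 288.1·(116.76 − 60)^(-0.07551) = 288.1·56.76^(-0.07551) = 288.1·0.73714 = 212.371.
Rounded: 212; in hex, 0xD4.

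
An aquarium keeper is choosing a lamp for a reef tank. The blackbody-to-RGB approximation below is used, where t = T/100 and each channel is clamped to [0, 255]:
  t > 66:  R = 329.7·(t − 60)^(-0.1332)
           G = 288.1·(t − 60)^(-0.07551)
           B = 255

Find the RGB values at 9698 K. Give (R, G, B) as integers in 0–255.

(204, 219, 255)

t = 9698/100 = 96.98; the t > 66 branch applies.
R = 329.7·(96.98 − 60)^(-0.1332) = 329.7·36.98^(-0.1332) = 329.7·0.61823 = 203.829.
G = 288.1·(96.98 − 60)^(-0.07551) = 288.1·36.98^(-0.07551) = 288.1·0.76138 = 219.354.
B = 255 by definition for t > 66.
Rounded: (204, 219, 255).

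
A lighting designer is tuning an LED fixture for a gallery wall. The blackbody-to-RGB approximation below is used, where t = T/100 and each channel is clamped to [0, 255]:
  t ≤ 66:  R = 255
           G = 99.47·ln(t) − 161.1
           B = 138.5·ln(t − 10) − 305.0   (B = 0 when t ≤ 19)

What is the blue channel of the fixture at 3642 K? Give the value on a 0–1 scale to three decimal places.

0.582

t = 3642/100 = 36.42; the t ≤ 66 branch applies.
B = 138.5·ln(36.42 − 10) − 305.0 = 138.5·ln 26.42 − 305.0 = 138.5·3.2741 − 305.0 = 148.466.
On a 0–1 scale: 148.466/255 = 0.5822 → 0.582.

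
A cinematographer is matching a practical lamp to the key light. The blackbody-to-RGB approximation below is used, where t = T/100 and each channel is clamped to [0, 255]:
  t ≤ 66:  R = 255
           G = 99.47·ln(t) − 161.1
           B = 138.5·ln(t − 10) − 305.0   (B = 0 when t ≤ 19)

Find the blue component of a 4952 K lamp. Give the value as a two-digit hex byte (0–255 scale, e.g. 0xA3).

t = 4952/100 = 49.52; the t ≤ 66 branch applies.
B = 138.5·ln(49.52 − 10) − 305.0 = 138.5·ln 39.52 − 305.0 = 138.5·3.6768 − 305.0 = 204.238.
Rounded: 204; in hex, 0xCC.

0xCC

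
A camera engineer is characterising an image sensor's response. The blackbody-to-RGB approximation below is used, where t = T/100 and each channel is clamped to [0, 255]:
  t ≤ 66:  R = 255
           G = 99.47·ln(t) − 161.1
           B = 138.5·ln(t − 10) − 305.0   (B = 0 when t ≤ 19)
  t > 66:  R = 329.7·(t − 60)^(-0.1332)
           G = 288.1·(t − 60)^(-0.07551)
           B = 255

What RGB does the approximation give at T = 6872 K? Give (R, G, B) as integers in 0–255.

(247, 245, 255)

t = 6872/100 = 68.72; the t > 66 branch applies.
R = 329.7·(68.72 − 60)^(-0.1332) = 329.7·8.72^(-0.1332) = 329.7·0.74942 = 247.083.
G = 288.1·(68.72 − 60)^(-0.07551) = 288.1·8.72^(-0.07551) = 288.1·0.84914 = 244.639.
B = 255 by definition for t > 66.
Rounded: (247, 245, 255).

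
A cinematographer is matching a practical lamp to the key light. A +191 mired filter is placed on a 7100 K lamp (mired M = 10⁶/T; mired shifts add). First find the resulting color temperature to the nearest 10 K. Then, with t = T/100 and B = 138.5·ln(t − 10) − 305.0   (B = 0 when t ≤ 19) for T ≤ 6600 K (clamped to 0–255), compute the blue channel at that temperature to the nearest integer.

111

M_in = 10⁶/7100 = 140.85; M_out = 140.85 + (+191) = 331.85.
T_out = 10⁶/331.85 = 3013.5 K → 3010 K; t = 30.1.
B = 138.5·ln(30.1 − 10) − 305.0 = 138.5·ln 20.1 − 305.0 = 138.5·3.0007 − 305.0 = 110.600.
Rounded: 111.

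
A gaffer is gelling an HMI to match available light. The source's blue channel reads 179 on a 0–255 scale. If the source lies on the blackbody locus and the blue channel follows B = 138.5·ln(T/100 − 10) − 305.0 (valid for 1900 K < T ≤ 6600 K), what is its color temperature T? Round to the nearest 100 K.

ln(t − 10) = (179 + 305.0) / 138.5 = 3.4946.
t − 10 = e^3.4946 = 32.937, so t = 42.937.
T = 100·t = 4294 K → 4300 K to the nearest 100 K.

4300 K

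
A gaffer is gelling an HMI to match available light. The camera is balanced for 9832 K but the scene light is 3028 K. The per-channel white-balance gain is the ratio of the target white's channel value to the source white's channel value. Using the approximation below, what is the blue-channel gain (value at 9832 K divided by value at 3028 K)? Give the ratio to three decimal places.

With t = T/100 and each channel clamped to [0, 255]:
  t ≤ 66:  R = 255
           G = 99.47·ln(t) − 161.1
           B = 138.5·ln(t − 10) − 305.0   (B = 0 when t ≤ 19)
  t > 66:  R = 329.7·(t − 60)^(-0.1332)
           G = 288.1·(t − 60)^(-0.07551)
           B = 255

2.280

At 3028 K (t = 30.28):
  B = 138.5·ln(30.28 − 10) − 305.0 = 138.5·ln 20.28 − 305.0 = 138.5·3.0096 − 305.0 = 111.834.
At 9832 K (t = 98.32):
  B = 255 by definition for t > 66.
Gain = 255.000 / 111.834 = 2.2802 → 2.280.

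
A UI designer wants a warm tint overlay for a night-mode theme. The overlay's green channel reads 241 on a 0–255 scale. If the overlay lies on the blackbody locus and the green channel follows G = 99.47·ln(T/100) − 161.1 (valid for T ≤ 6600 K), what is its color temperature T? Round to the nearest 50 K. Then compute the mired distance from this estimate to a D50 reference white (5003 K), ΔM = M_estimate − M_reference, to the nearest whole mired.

-24 mireds

ln t = (241 + 161.1) / 99.47 = 4.0424.
t = e^4.0424 = 56.964.
T = 100·t = 5696 K → 5700 K to the nearest 50 K.
M_estimate = 10⁶/5700 = 175.44; M_reference = 10⁶/5003 = 199.88.
ΔM = 175.44 − 199.88 = -24.44 → -24 mireds.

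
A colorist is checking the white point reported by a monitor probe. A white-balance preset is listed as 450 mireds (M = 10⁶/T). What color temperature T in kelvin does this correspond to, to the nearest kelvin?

2222 K

T = 10⁶ / 450 = 2222.22 K → 2222 K.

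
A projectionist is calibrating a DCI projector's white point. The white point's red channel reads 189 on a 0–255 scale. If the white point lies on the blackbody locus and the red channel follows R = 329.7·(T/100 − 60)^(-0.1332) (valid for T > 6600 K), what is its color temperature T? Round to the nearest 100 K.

(t − 60)^(-0.1332) = 189/329.7 = 0.57325.
t − 60 = 0.57325^(1/-0.1332) = 0.57325^(-7.508) = 65.199, so t = 125.199.
T = 100·t = 12520 K → 12500 K to the nearest 100 K.

12500 K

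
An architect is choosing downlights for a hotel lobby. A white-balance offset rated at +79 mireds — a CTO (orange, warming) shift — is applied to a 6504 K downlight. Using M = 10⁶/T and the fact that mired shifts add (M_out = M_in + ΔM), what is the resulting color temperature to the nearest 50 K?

4300 K

M_in = 10⁶/6504 = 153.75 mireds.
M_out = 153.75 + (+79) = 232.75 mireds.
T_out = 10⁶/232.75 = 4296.4 K → 4300 K.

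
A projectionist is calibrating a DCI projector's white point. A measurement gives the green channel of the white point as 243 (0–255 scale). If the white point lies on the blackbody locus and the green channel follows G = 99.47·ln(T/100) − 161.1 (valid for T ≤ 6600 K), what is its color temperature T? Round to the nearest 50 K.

5800 K

ln t = (243 + 161.1) / 99.47 = 4.0625.
t = e^4.0625 = 58.121.
T = 100·t = 5812 K → 5800 K to the nearest 50 K.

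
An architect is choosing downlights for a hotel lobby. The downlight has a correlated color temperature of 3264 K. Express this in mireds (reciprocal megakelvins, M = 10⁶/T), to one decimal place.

M = 10⁶ / 3264 = 306.373 → 306.4 mireds.

306.4 mireds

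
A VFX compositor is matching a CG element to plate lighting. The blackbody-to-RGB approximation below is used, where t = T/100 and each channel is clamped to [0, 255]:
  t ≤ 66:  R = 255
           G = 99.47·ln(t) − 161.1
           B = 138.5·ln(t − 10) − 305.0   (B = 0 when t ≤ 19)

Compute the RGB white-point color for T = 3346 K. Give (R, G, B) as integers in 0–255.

(255, 188, 132)

t = 3346/100 = 33.46; the t ≤ 66 branch applies.
R = 255 by definition for t ≤ 66.
G = 99.47·ln 33.46 − 161.1 = 99.47·3.5104 − 161.1 = 188.075.
B = 138.5·ln(33.46 − 10) − 305.0 = 138.5·ln 23.46 − 305.0 = 138.5·3.1553 − 305.0 = 132.009.
Rounded: (255, 188, 132).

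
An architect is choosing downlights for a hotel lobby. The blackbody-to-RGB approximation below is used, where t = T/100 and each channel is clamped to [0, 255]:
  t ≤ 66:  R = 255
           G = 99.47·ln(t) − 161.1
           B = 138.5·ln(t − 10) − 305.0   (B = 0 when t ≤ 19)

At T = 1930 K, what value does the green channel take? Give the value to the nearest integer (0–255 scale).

133

t = 1930/100 = 19.3; the t ≤ 66 branch applies.
G = 99.47·ln 19.3 − 161.1 = 99.47·2.9601 − 161.1 = 133.342.
Rounded: 133.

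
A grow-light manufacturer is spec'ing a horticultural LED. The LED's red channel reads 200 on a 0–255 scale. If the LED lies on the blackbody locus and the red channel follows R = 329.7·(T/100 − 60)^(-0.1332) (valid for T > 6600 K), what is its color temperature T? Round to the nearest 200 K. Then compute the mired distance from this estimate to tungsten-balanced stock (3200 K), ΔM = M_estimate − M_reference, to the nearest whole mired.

(t − 60)^(-0.1332) = 200/329.7 = 0.60661.
t − 60 = 0.60661^(1/-0.1332) = 0.60661^(-7.508) = 42.638, so t = 102.638.
T = 100·t = 10264 K → 10200 K to the nearest 200 K.
M_estimate = 10⁶/10200 = 98.04; M_reference = 10⁶/3200 = 312.50.
ΔM = 98.04 − 312.50 = -214.46 → -214 mireds.

-214 mireds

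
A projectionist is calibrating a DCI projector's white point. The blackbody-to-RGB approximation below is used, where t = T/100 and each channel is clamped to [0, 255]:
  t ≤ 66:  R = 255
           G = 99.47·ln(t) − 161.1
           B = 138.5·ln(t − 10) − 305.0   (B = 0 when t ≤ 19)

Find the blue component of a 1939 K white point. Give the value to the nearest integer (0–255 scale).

5

t = 1939/100 = 19.39; the t ≤ 66 branch applies.
B = 138.5·ln(19.39 − 10) − 305.0 = 138.5·ln 9.39 − 305.0 = 138.5·2.2396 − 305.0 = 5.191.
Rounded: 5.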